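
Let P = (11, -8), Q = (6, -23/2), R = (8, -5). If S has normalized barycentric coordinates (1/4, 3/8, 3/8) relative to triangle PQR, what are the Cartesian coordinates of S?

(8, -131/16)

S = (1/4)·P + (3/8)·Q + (3/8)·R.
x-coordinate: (1/4)·11 + (3/8)·6 + (3/8)·8 = 8.
y-coordinate: (1/4)·(-8) + (3/8)·(-23/2) + (3/8)·(-5) = -131/16.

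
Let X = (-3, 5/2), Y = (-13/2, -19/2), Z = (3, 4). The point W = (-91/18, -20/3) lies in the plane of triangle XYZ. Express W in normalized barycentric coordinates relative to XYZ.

(1/9, 7/9, 1/9)

Signed area of the reference triangle: [XYZ] = ½·((-3)·(-19/2−4) + (-13/2)·(4−(5/2)) + 3·(5/2−(-19/2))) = ½·(81/2 − 39/4 + 36) = 267/8.
[WYZ] = ½·((-91/18)·(-19/2−4) + (-13/2)·(4−(-20/3)) + 3·(-20/3−(-19/2))) = ½·(273/4 − 208/3 + 17/2) = 89/24, so the X-coordinate is (89/24)/(267/8) = 1/9.
[XWZ] = ½·((-3)·(-20/3−4) + (-91/18)·(4−(5/2)) + 3·(5/2−(-20/3))) = ½·(32 − 91/12 + 55/2) = 623/24, so the Y-coordinate is 7/9.
[XYW] = ½·((-3)·(-19/2−(-20/3)) + (-13/2)·(-20/3−(5/2)) + (-91/18)·(5/2−(-19/2))) = ½·(17/2 + 715/12 − 182/3) = 89/24, so the Z-coordinate is 1/9.
Check: 1/9 + 7/9 + 1/9 = 1.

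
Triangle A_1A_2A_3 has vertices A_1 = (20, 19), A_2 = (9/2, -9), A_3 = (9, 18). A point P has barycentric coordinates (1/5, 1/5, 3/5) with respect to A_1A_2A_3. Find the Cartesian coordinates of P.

P = (1/5)·A_1 + (1/5)·A_2 + (3/5)·A_3.
x-coordinate: (1/5)·20 + (1/5)·(9/2) + (3/5)·9 = 103/10.
y-coordinate: (1/5)·19 + (1/5)·(-9) + (3/5)·18 = 64/5.

(103/10, 64/5)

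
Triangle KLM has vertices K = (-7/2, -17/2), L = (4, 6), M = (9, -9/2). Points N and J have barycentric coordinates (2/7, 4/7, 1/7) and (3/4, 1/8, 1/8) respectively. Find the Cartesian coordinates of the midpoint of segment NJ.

Barycentric coordinates of the midpoint are the average: (29/56, 39/112, 15/112).
Converting: (29/56)·K + (39/112)·L + (15/112)·M = (11/14, -653/224).

(11/14, -653/224)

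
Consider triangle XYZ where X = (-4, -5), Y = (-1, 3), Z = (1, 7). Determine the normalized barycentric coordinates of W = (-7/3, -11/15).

(8/15, 1/3, 2/15)

Signed area of the reference triangle: [XYZ] = ½·((-4)·(3−7) + (-1)·(7−(-5)) + 1·(-5−3)) = ½·(16 − 12 − 8) = -2.
[WYZ] = ½·((-7/3)·(3−7) + (-1)·(7−(-11/15)) + 1·(-11/15−3)) = ½·(28/3 − 116/15 − 56/15) = -16/15, so the X-coordinate is (-16/15)/(-2) = 8/15.
[XWZ] = ½·((-4)·(-11/15−7) + (-7/3)·(7−(-5)) + 1·(-5−(-11/15))) = ½·(464/15 − 28 − 64/15) = -2/3, so the Y-coordinate is 1/3.
[XYW] = ½·((-4)·(3−(-11/15)) + (-1)·(-11/15−(-5)) + (-7/3)·(-5−3)) = ½·(-224/15 − 64/15 + 56/3) = -4/15, so the Z-coordinate is 2/15.
Check: 8/15 + 1/3 + 2/15 = 1.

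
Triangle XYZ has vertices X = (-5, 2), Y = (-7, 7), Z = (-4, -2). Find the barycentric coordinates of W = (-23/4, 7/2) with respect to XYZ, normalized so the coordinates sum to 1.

(1/4, 1/2, 1/4)

Signed area of the reference triangle: [XYZ] = ½·((-5)·(7−(-2)) + (-7)·(-2−2) + (-4)·(2−7)) = ½·(-45 + 28 + 20) = 3/2.
[WYZ] = ½·((-23/4)·(7−(-2)) + (-7)·(-2−(7/2)) + (-4)·(7/2−7)) = ½·(-207/4 + 77/2 + 14) = 3/8, so the X-coordinate is (3/8)/(3/2) = 1/4.
[XWZ] = ½·((-5)·(7/2−(-2)) + (-23/4)·(-2−2) + (-4)·(2−(7/2))) = ½·(-55/2 + 23 + 6) = 3/4, so the Y-coordinate is 1/2.
[XYW] = ½·((-5)·(7−(7/2)) + (-7)·(7/2−2) + (-23/4)·(2−7)) = ½·(-35/2 − 21/2 + 115/4) = 3/8, so the Z-coordinate is 1/4.
Check: 1/4 + 1/2 + 1/4 = 1.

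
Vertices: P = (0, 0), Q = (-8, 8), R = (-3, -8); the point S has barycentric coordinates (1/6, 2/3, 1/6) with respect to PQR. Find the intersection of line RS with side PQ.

Line RS meets PQ where the R-coordinate vanishes; zeroing S's R-weight and renormalizing leaves P, Q-weights 1/6 : 2/3 → (1/5, 4/5).
So T = (1/5)·P + (4/5)·Q = (-32/5, 32/5).

(-32/5, 32/5)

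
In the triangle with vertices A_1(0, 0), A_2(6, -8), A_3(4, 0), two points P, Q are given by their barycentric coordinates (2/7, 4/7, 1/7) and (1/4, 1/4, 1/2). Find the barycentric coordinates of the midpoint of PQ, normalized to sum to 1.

(15/56, 23/56, 9/28)

Since both coordinate triples sum to 1, the midpoint's barycentrics are the componentwise average.
(2/7+1/4)/2 = 15/56; similarly 23/56 and 9/28.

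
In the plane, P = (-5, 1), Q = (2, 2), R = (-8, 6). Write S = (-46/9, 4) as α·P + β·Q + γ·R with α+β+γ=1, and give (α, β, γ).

(2/9, 2/9, 5/9)

Signed area of the reference triangle: [PQR] = ½·((-5)·(2−6) + 2·(6−1) + (-8)·(1−2)) = ½·(20 + 10 + 8) = 19.
[SQR] = ½·((-46/9)·(2−6) + 2·(6−4) + (-8)·(4−2)) = ½·(184/9 + 4 − 16) = 38/9, so the P-coordinate is (38/9)/19 = 2/9.
[PSR] = ½·((-5)·(4−6) + (-46/9)·(6−1) + (-8)·(1−4)) = ½·(10 − 230/9 + 24) = 38/9, so the Q-coordinate is 2/9.
[PQS] = ½·((-5)·(2−4) + 2·(4−1) + (-46/9)·(1−2)) = ½·(10 + 6 + 46/9) = 95/9, so the R-coordinate is 5/9.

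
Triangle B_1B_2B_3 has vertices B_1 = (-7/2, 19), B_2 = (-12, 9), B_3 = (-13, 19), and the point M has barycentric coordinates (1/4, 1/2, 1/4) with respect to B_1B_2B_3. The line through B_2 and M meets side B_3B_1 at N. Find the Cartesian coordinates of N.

Line B_2M meets B_3B_1 where the B_2-coordinate vanishes; zeroing M's B_2-weight and renormalizing leaves B_3, B_1-weights 1/4 : 1/4 → (1/2, 1/2).
So N = (1/2)·B_3 + (1/2)·B_1 = (-33/4, 19).

(-33/4, 19)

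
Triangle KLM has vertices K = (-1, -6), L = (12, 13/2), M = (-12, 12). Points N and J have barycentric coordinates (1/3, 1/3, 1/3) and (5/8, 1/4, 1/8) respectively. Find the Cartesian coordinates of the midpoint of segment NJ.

Barycentric coordinates of the midpoint are the average: (23/48, 7/24, 11/48).
Converting: (23/48)·K + (7/24)·L + (11/48)·M = (13/48, 85/48).

(13/48, 85/48)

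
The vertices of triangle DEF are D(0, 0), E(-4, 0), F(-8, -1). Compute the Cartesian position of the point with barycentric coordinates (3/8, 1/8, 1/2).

G = (3/8)·D + (1/8)·E + (1/2)·F.
x-coordinate: (3/8)·0 + (1/8)·(-4) + (1/2)·(-8) = -9/2.
y-coordinate: (3/8)·0 + (1/8)·0 + (1/2)·(-1) = -1/2.

(-9/2, -1/2)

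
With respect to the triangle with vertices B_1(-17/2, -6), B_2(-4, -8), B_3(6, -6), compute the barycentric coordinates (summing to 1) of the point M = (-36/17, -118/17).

Signed area of the reference triangle: [B_1B_2B_3] = ½·((-17/2)·(-8−(-6)) + (-4)·(-6−(-6)) + 6·(-6−(-8))) = ½·(17 + 0 + 12) = 29/2.
[MB_2B_3] = ½·((-36/17)·(-8−(-6)) + (-4)·(-6−(-118/17)) + 6·(-118/17−(-8))) = ½·(72/17 − 64/17 + 108/17) = 58/17, so the B_1-coordinate is (58/17)/(29/2) = 4/17.
[B_1MB_3] = ½·((-17/2)·(-118/17−(-6)) + (-36/17)·(-6−(-6)) + 6·(-6−(-118/17))) = ½·(8 + 0 + 96/17) = 116/17, so the B_2-coordinate is 8/17.
[B_1B_2M] = ½·((-17/2)·(-8−(-118/17)) + (-4)·(-118/17−(-6)) + (-36/17)·(-6−(-8))) = ½·(9 + 64/17 − 72/17) = 145/34, so the B_3-coordinate is 5/17.

(4/17, 8/17, 5/17)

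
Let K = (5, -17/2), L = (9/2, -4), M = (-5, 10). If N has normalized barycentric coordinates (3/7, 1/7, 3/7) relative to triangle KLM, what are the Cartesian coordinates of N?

(9/14, 1/14)

N = (3/7)·K + (1/7)·L + (3/7)·M.
x-coordinate: (3/7)·5 + (1/7)·(9/2) + (3/7)·(-5) = 9/14.
y-coordinate: (3/7)·(-17/2) + (1/7)·(-4) + (3/7)·10 = 1/14.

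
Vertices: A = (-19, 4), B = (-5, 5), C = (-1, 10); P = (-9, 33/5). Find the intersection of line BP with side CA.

(-10, 7)

Barycentric coordinates of P with respect to ABC: (2/5, 1/5, 2/5).
On side CA the B-coordinate is zero; dropping P's B-weight 1/5 and renormalizing the remaining 2/5 : 2/5 gives weights 1/2, 1/2 on C, A.
Q = (1/2)·(-1, 10) + (1/2)·(-19, 4) = (-10, 7).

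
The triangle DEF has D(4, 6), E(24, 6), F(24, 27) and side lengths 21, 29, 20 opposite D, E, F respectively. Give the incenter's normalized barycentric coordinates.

(3/10, 29/70, 2/7)

The incenter has barycentric coordinates proportional to the opposite side lengths: (21 : 29 : 20).
Normalizing by 21+29+20 = 70 gives (3/10, 29/70, 2/7).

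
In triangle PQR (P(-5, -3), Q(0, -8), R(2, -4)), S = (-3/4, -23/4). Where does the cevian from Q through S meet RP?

Barycentric coordinates of S with respect to PQR: (1/4, 1/2, 1/4).
On side RP the Q-coordinate is zero; dropping S's Q-weight 1/2 and renormalizing the remaining 1/4 : 1/4 gives weights 1/2, 1/2 on R, P.
T = (1/2)·(2, -4) + (1/2)·(-5, -3) = (-3/2, -7/2).

(-3/2, -7/2)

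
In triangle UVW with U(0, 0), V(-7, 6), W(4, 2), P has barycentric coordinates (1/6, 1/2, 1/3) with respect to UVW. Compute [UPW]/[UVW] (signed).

1/2

The signed ratio [UPW]/[UVW] equals the barycentric coordinate of P at vertex V, which is 1/2.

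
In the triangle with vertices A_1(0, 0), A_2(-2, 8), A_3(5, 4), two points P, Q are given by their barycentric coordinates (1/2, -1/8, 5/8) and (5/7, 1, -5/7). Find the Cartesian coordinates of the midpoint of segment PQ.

(-123/112, 93/28)

Barycentric coordinates of the midpoint are the average: (17/28, 7/16, -5/112).
Converting: (17/28)·A_1 + (7/16)·A_2 + (-5/112)·A_3 = (-123/112, 93/28).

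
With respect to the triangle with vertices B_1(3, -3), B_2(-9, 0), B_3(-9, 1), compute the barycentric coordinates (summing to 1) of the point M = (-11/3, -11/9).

Signed area of the reference triangle: [B_1B_2B_3] = ½·(3·(0−1) + (-9)·(1−(-3)) + (-9)·(-3−0)) = ½·(-3 − 36 + 27) = -6.
[MB_2B_3] = ½·((-11/3)·(0−1) + (-9)·(1−(-11/9)) + (-9)·(-11/9−0)) = ½·(11/3 − 20 + 11) = -8/3, so the B_1-coordinate is (-8/3)/(-6) = 4/9.
[B_1MB_3] = ½·(3·(-11/9−1) + (-11/3)·(1−(-3)) + (-9)·(-3−(-11/9))) = ½·(-20/3 − 44/3 + 16) = -8/3, so the B_2-coordinate is 4/9.
[B_1B_2M] = ½·(3·(0−(-11/9)) + (-9)·(-11/9−(-3)) + (-11/3)·(-3−0)) = ½·(11/3 − 16 + 11) = -2/3, so the B_3-coordinate is 1/9.

(4/9, 4/9, 1/9)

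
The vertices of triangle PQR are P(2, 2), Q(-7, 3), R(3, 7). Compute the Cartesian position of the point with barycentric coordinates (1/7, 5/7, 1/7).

(-30/7, 24/7)

S = (1/7)·P + (5/7)·Q + (1/7)·R.
x-coordinate: (1/7)·2 + (5/7)·(-7) + (1/7)·3 = -30/7.
y-coordinate: (1/7)·2 + (5/7)·3 + (1/7)·7 = 24/7.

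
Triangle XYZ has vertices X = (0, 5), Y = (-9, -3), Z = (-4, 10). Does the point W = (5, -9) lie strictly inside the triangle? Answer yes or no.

no

Barycentric coordinates of W: (212/77, 31/77, -166/77).
The three coordinates are positive, positive, negative; a point is interior exactly when all three are positive.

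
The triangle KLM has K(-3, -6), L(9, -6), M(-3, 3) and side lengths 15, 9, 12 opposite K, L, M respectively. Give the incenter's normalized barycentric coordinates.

(5/12, 1/4, 1/3)

The incenter has barycentric coordinates proportional to the opposite side lengths: (15 : 9 : 12).
Normalizing by 15+9+12 = 36 gives (5/12, 1/4, 1/3).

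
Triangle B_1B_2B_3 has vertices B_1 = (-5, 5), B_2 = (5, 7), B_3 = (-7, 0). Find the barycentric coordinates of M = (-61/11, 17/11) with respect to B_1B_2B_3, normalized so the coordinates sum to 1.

Signed area of the reference triangle: [B_1B_2B_3] = ½·((-5)·(7−0) + 5·(0−5) + (-7)·(5−7)) = ½·(-35 − 25 + 14) = -23.
[MB_2B_3] = ½·((-61/11)·(7−0) + 5·(0−(17/11)) + (-7)·(17/11−7)) = ½·(-427/11 − 85/11 + 420/11) = -46/11, so the B_1-coordinate is (-46/11)/(-23) = 2/11.
[B_1MB_3] = ½·((-5)·(17/11−0) + (-61/11)·(0−5) + (-7)·(5−(17/11))) = ½·(-85/11 + 305/11 − 266/11) = -23/11, so the B_2-coordinate is 1/11.
[B_1B_2M] = ½·((-5)·(7−(17/11)) + 5·(17/11−5) + (-61/11)·(5−7)) = ½·(-300/11 − 190/11 + 122/11) = -184/11, so the B_3-coordinate is 8/11.
Check: 2/11 + 1/11 + 8/11 = 1.

(2/11, 1/11, 8/11)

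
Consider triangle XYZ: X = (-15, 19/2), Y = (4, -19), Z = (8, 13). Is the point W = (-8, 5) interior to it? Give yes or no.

yes

Barycentric coordinates of W: (240/361, 64/361, 3/19).
The three coordinates are positive, positive, positive; a point is interior exactly when all three are positive.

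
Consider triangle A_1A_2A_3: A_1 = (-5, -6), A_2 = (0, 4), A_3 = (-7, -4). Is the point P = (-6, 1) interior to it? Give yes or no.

Barycentric coordinates of P: (-9/10, 2/5, 3/2).
The three coordinates are negative, positive, positive; a point is interior exactly when all three are positive.

no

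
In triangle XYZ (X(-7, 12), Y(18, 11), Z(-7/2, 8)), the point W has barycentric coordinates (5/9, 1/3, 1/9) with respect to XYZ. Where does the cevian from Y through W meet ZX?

(-77/12, 34/3)

Line YW meets ZX where the Y-coordinate vanishes; zeroing W's Y-weight and renormalizing leaves Z, X-weights 1/9 : 5/9 → (1/6, 5/6).
So V = (1/6)·Z + (5/6)·X = (-77/12, 34/3).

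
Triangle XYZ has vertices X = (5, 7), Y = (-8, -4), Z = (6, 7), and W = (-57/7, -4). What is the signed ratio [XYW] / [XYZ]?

[XYZ] = ½·(5·(-4−7) + (-8)·(7−7) + 6·(7−(-4))) = ½·(-55 + 0 + 66) = 11/2.
[XYW] = ½·(5·(-4−(-4)) + (-8)·(-4−7) + (-57/7)·(7−(-4))) = ½·(0 + 88 − 627/7) = -11/14, so the ratio is (-11/14)/(11/2) = -1/7.

-1/7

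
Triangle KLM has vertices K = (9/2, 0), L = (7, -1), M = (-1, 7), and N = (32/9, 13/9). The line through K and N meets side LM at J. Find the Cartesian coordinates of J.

(5/3, 13/3)

Barycentric coordinates of N with respect to KLM: (2/3, 1/9, 2/9).
On side LM the K-coordinate is zero; dropping N's K-weight 2/3 and renormalizing the remaining 1/9 : 2/9 gives weights 1/3, 2/3 on L, M.
J = (1/3)·(7, -1) + (2/3)·(-1, 7) = (5/3, 13/3).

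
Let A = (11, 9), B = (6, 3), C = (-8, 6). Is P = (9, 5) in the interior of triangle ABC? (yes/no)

no

Barycentric coordinates of P: (37/99, 70/99, -8/99).
The three coordinates are positive, positive, negative; a point is interior exactly when all three are positive.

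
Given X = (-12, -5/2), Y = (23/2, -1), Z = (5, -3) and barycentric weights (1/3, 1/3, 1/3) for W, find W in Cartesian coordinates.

(3/2, -13/6)

W = (1/3)·X + (1/3)·Y + (1/3)·Z.
x-coordinate: (1/3)·(-12) + (1/3)·(23/2) + (1/3)·5 = 3/2.
y-coordinate: (1/3)·(-5/2) + (1/3)·(-1) + (1/3)·(-3) = -13/6.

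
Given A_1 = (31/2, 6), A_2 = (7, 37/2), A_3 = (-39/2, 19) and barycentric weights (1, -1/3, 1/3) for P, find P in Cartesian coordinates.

P = 1·A_1 + (-1/3)·A_2 + (1/3)·A_3.
x-coordinate: 1·(31/2) + (-1/3)·7 + (1/3)·(-39/2) = 20/3.
y-coordinate: 1·6 + (-1/3)·(37/2) + (1/3)·19 = 37/6.

(20/3, 37/6)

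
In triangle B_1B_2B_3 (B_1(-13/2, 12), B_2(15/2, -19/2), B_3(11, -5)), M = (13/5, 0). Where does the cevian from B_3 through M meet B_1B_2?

Barycentric coordinates of M with respect to B_1B_2B_3: (2/5, 2/5, 1/5).
On side B_1B_2 the B_3-coordinate is zero; dropping M's B_3-weight 1/5 and renormalizing the remaining 2/5 : 2/5 gives weights 1/2, 1/2 on B_1, B_2.
N = (1/2)·(-13/2, 12) + (1/2)·(15/2, -19/2) = (1/2, 5/4).

(1/2, 5/4)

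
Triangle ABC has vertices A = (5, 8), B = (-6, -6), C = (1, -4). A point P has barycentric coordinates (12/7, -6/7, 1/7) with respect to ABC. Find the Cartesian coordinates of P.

(97/7, 128/7)

P = (12/7)·A + (-6/7)·B + (1/7)·C.
x-coordinate: (12/7)·5 + (-6/7)·(-6) + (1/7)·1 = 97/7.
y-coordinate: (12/7)·8 + (-6/7)·(-6) + (1/7)·(-4) = 128/7.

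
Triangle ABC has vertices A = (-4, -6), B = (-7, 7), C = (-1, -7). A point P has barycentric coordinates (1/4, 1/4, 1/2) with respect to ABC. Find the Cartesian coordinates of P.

P = (1/4)·A + (1/4)·B + (1/2)·C.
x-coordinate: (1/4)·(-4) + (1/4)·(-7) + (1/2)·(-1) = -13/4.
y-coordinate: (1/4)·(-6) + (1/4)·7 + (1/2)·(-7) = -13/4.

(-13/4, -13/4)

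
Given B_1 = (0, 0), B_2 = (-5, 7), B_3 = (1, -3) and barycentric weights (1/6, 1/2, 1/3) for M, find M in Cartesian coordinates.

M = (1/6)·B_1 + (1/2)·B_2 + (1/3)·B_3.
x-coordinate: (1/6)·0 + (1/2)·(-5) + (1/3)·1 = -13/6.
y-coordinate: (1/6)·0 + (1/2)·7 + (1/3)·(-3) = 5/2.

(-13/6, 5/2)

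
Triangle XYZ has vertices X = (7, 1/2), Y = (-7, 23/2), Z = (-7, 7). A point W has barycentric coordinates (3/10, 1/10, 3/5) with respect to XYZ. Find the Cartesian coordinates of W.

W = (3/10)·X + (1/10)·Y + (3/5)·Z.
x-coordinate: (3/10)·7 + (1/10)·(-7) + (3/5)·(-7) = -14/5.
y-coordinate: (3/10)·(1/2) + (1/10)·(23/2) + (3/5)·7 = 11/2.

(-14/5, 11/2)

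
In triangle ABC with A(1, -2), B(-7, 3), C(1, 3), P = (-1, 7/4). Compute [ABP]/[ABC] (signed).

1/2

[ABC] = ½·(1·(3−3) + (-7)·(3−(-2)) + 1·(-2−3)) = ½·(0 − 35 − 5) = -20.
[ABP] = ½·(1·(3−(7/4)) + (-7)·(7/4−(-2)) + (-1)·(-2−3)) = ½·(5/4 − 105/4 + 5) = -10, so the ratio is (-10)/(-20) = 1/2.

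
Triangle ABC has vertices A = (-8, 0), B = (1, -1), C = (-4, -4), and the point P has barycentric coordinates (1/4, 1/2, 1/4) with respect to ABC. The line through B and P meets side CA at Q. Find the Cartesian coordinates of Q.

(-6, -2)

Line BP meets CA where the B-coordinate vanishes; zeroing P's B-weight and renormalizing leaves C, A-weights 1/4 : 1/4 → (1/2, 1/2).
So Q = (1/2)·C + (1/2)·A = (-6, -2).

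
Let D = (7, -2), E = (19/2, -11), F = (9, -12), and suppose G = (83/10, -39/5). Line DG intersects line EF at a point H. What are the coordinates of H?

Barycentric coordinates of G with respect to DEF: (2/5, 1/5, 2/5).
On side EF the D-coordinate is zero; dropping G's D-weight 2/5 and renormalizing the remaining 1/5 : 2/5 gives weights 1/3, 2/3 on E, F.
H = (1/3)·(19/2, -11) + (2/3)·(9, -12) = (55/6, -35/3).

(55/6, -35/3)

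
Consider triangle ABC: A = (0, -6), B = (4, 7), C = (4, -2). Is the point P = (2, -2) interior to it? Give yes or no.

Barycentric coordinates of P: (1/2, 2/9, 5/18).
The three coordinates are positive, positive, positive; a point is interior exactly when all three are positive.

yes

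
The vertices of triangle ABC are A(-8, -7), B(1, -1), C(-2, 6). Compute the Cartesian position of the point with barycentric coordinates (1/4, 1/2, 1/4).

P = (1/4)·A + (1/2)·B + (1/4)·C.
x-coordinate: (1/4)·(-8) + (1/2)·1 + (1/4)·(-2) = -2.
y-coordinate: (1/4)·(-7) + (1/2)·(-1) + (1/4)·6 = -3/4.

(-2, -3/4)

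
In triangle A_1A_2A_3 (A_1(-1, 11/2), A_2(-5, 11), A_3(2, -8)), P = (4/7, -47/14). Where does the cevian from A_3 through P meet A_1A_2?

Barycentric coordinates of P with respect to A_1A_2A_3: (1/7, 1/7, 5/7).
On side A_1A_2 the A_3-coordinate is zero; dropping P's A_3-weight 5/7 and renormalizing the remaining 1/7 : 1/7 gives weights 1/2, 1/2 on A_1, A_2.
Q = (1/2)·(-1, 11/2) + (1/2)·(-5, 11) = (-3, 33/4).

(-3, 33/4)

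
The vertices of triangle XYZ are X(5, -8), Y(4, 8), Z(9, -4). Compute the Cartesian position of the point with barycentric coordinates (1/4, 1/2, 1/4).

W = (1/4)·X + (1/2)·Y + (1/4)·Z.
x-coordinate: (1/4)·5 + (1/2)·4 + (1/4)·9 = 11/2.
y-coordinate: (1/4)·(-8) + (1/2)·8 + (1/4)·(-4) = 1.

(11/2, 1)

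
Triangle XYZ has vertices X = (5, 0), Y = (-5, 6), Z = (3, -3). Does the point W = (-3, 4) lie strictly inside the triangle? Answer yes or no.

Barycentric coordinates of W: (1/21, 16/21, 4/21).
The three coordinates are positive, positive, positive; a point is interior exactly when all three are positive.

yes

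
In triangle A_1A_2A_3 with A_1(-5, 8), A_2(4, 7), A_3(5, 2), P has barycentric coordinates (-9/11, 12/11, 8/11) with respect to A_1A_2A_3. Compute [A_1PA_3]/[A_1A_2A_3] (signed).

The signed ratio [A_1PA_3]/[A_1A_2A_3] equals the barycentric coordinate of P at vertex A_2, which is 12/11.

12/11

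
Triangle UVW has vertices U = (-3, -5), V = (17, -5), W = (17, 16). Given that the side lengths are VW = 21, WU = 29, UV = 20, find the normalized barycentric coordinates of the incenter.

(3/10, 29/70, 2/7)

The incenter has barycentric coordinates proportional to the opposite side lengths: (21 : 29 : 20).
Normalizing by 21+29+20 = 70 gives (3/10, 29/70, 2/7).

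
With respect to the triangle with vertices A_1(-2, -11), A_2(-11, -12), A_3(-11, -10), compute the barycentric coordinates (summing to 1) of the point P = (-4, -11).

(7/9, 1/9, 1/9)

Signed area of the reference triangle: [A_1A_2A_3] = ½·((-2)·(-12−(-10)) + (-11)·(-10−(-11)) + (-11)·(-11−(-12))) = ½·(4 − 11 − 11) = -9.
[PA_2A_3] = ½·((-4)·(-12−(-10)) + (-11)·(-10−(-11)) + (-11)·(-11−(-12))) = ½·(8 − 11 − 11) = -7, so the A_1-coordinate is (-7)/(-9) = 7/9.
[A_1PA_3] = ½·((-2)·(-11−(-10)) + (-4)·(-10−(-11)) + (-11)·(-11−(-11))) = ½·(2 − 4 + 0) = -1, so the A_2-coordinate is 1/9.
[A_1A_2P] = ½·((-2)·(-12−(-11)) + (-11)·(-11−(-11)) + (-4)·(-11−(-12))) = ½·(2 + 0 − 4) = -1, so the A_3-coordinate is 1/9.
Check: 7/9 + 1/9 + 1/9 = 1.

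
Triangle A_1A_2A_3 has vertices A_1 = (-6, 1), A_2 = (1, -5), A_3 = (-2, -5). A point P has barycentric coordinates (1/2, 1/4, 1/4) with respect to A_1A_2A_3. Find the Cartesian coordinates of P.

(-13/4, -2)

P = (1/2)·A_1 + (1/4)·A_2 + (1/4)·A_3.
x-coordinate: (1/2)·(-6) + (1/4)·1 + (1/4)·(-2) = -13/4.
y-coordinate: (1/2)·1 + (1/4)·(-5) + (1/4)·(-5) = -2.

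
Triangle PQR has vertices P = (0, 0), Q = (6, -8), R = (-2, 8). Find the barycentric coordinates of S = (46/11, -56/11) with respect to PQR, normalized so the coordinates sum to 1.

(2/11, 8/11, 1/11)

Signed area of the reference triangle: [PQR] = ½·(0·(-8−8) + 6·(8−0) + (-2)·(0−(-8))) = ½·(0 + 48 − 16) = 16.
[SQR] = ½·((46/11)·(-8−8) + 6·(8−(-56/11)) + (-2)·(-56/11−(-8))) = ½·(-736/11 + 864/11 − 64/11) = 32/11, so the P-coordinate is (32/11)/16 = 2/11.
[PSR] = ½·(0·(-56/11−8) + (46/11)·(8−0) + (-2)·(0−(-56/11))) = ½·(0 + 368/11 − 112/11) = 128/11, so the Q-coordinate is 8/11.
[PQS] = ½·(0·(-8−(-56/11)) + 6·(-56/11−0) + (46/11)·(0−(-8))) = ½·(0 − 336/11 + 368/11) = 16/11, so the R-coordinate is 1/11.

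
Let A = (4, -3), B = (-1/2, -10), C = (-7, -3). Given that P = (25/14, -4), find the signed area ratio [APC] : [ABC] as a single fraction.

1/7

[ABC] = ½·(4·(-10−(-3)) + (-1/2)·(-3−(-3)) + (-7)·(-3−(-10))) = ½·(-28 + 0 − 49) = -77/2.
[APC] = ½·(4·(-4−(-3)) + (25/14)·(-3−(-3)) + (-7)·(-3−(-4))) = ½·(-4 + 0 − 7) = -11/2, so the ratio is (-11/2)/(-77/2) = 1/7.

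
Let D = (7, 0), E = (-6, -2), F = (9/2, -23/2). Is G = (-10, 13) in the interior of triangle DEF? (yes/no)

no

Barycentric coordinates of G: (239/289, 456/289, -406/289).
The three coordinates are positive, positive, negative; a point is interior exactly when all three are positive.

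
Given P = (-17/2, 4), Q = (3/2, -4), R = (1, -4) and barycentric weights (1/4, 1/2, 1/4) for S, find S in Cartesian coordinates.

(-9/8, -2)

S = (1/4)·P + (1/2)·Q + (1/4)·R.
x-coordinate: (1/4)·(-17/2) + (1/2)·(3/2) + (1/4)·1 = -9/8.
y-coordinate: (1/4)·4 + (1/2)·(-4) + (1/4)·(-4) = -2.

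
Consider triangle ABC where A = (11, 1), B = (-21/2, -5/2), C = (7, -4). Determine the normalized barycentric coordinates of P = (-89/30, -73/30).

Signed area of the reference triangle: [ABC] = ½·(11·(-5/2−(-4)) + (-21/2)·(-4−1) + 7·(1−(-5/2))) = ½·(33/2 + 105/2 + 49/2) = 187/4.
[PBC] = ½·((-89/30)·(-5/2−(-4)) + (-21/2)·(-4−(-73/30)) + 7·(-73/30−(-5/2))) = ½·(-89/20 + 329/20 + 7/15) = 187/30, so the A-coordinate is (187/30)/(187/4) = 2/15.
[APC] = ½·(11·(-73/30−(-4)) + (-89/30)·(-4−1) + 7·(1−(-73/30))) = ½·(517/30 + 89/6 + 721/30) = 561/20, so the B-coordinate is 3/5.
[ABP] = ½·(11·(-5/2−(-73/30)) + (-21/2)·(-73/30−1) + (-89/30)·(1−(-5/2))) = ½·(-11/15 + 721/20 − 623/60) = 187/15, so the C-coordinate is 4/15.

(2/15, 3/5, 4/15)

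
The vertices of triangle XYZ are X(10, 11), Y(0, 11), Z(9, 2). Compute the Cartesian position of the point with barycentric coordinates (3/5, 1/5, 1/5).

(39/5, 46/5)

W = (3/5)·X + (1/5)·Y + (1/5)·Z.
x-coordinate: (3/5)·10 + (1/5)·0 + (1/5)·9 = 39/5.
y-coordinate: (3/5)·11 + (1/5)·11 + (1/5)·2 = 46/5.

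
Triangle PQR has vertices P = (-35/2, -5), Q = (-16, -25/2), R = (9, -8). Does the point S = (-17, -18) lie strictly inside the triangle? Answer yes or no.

Barycentric coordinates of S: (-76/111, 196/111, -3/37).
The three coordinates are negative, positive, negative; a point is interior exactly when all three are positive.

no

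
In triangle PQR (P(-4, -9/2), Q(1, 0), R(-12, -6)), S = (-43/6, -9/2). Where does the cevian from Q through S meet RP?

(-44/5, -27/5)

Barycentric coordinates of S with respect to PQR: (1/3, 1/6, 1/2).
On side RP the Q-coordinate is zero; dropping S's Q-weight 1/6 and renormalizing the remaining 1/2 : 1/3 gives weights 3/5, 2/5 on R, P.
T = (3/5)·(-12, -6) + (2/5)·(-4, -9/2) = (-44/5, -27/5).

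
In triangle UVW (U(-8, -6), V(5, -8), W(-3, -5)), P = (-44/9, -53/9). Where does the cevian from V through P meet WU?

(-49/8, -45/8)

Barycentric coordinates of P with respect to UVW: (5/9, 1/9, 1/3).
On side WU the V-coordinate is zero; dropping P's V-weight 1/9 and renormalizing the remaining 1/3 : 5/9 gives weights 3/8, 5/8 on W, U.
Q = (3/8)·(-3, -5) + (5/8)·(-8, -6) = (-49/8, -45/8).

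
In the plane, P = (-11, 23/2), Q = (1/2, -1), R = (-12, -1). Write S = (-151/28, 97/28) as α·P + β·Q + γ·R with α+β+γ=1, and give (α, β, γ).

Signed area of the reference triangle: [PQR] = ½·((-11)·(-1−(-1)) + (1/2)·(-1−(23/2)) + (-12)·(23/2−(-1))) = ½·(0 − 25/4 − 150) = -625/8.
[SQR] = ½·((-151/28)·(-1−(-1)) + (1/2)·(-1−(97/28)) + (-12)·(97/28−(-1))) = ½·(0 − 125/56 − 375/7) = -3125/112, so the P-coordinate is (-3125/112)/(-625/8) = 5/14.
[PSR] = ½·((-11)·(97/28−(-1)) + (-151/28)·(-1−(23/2)) + (-12)·(23/2−(97/28))) = ½·(-1375/28 + 3775/56 − 675/7) = -625/16, so the Q-coordinate is 1/2.
[PQS] = ½·((-11)·(-1−(97/28)) + (1/2)·(97/28−(23/2)) + (-151/28)·(23/2−(-1))) = ½·(1375/28 − 225/56 − 3775/56) = -625/56, so the R-coordinate is 1/7.
Check: 5/14 + 1/2 + 1/7 = 1.

(5/14, 1/2, 1/7)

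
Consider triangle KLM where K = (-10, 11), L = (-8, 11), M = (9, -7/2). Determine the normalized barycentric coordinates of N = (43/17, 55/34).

(4/17, 2/17, 11/17)

Signed area of the reference triangle: [KLM] = ½·((-10)·(11−(-7/2)) + (-8)·(-7/2−11) + 9·(11−11)) = ½·(-145 + 116 + 0) = -29/2.
[NLM] = ½·((43/17)·(11−(-7/2)) + (-8)·(-7/2−(55/34)) + 9·(55/34−11)) = ½·(1247/34 + 696/17 − 2871/34) = -58/17, so the K-coordinate is (-58/17)/(-29/2) = 4/17.
[KNM] = ½·((-10)·(55/34−(-7/2)) + (43/17)·(-7/2−11) + 9·(11−(55/34))) = ½·(-870/17 − 1247/34 + 2871/34) = -29/17, so the L-coordinate is 2/17.
[KLN] = ½·((-10)·(11−(55/34)) + (-8)·(55/34−11) + (43/17)·(11−11)) = ½·(-1595/17 + 1276/17 + 0) = -319/34, so the M-coordinate is 11/17.
Check: 4/17 + 2/17 + 11/17 = 1.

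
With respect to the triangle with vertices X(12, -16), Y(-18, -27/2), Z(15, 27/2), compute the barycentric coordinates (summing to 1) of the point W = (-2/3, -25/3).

(1/3, 4/9, 2/9)

Signed area of the reference triangle: [XYZ] = ½·(12·(-27/2−(27/2)) + (-18)·(27/2−(-16)) + 15·(-16−(-27/2))) = ½·(-324 − 531 − 75/2) = -1785/4.
[WYZ] = ½·((-2/3)·(-27/2−(27/2)) + (-18)·(27/2−(-25/3)) + 15·(-25/3−(-27/2))) = ½·(18 − 393 + 155/2) = -595/4, so the X-coordinate is (-595/4)/(-1785/4) = 1/3.
[XWZ] = ½·(12·(-25/3−(27/2)) + (-2/3)·(27/2−(-16)) + 15·(-16−(-25/3))) = ½·(-262 − 59/3 − 115) = -595/3, so the Y-coordinate is 4/9.
[XYW] = ½·(12·(-27/2−(-25/3)) + (-18)·(-25/3−(-16)) + (-2/3)·(-16−(-27/2))) = ½·(-62 − 138 + 5/3) = -595/6, so the Z-coordinate is 2/9.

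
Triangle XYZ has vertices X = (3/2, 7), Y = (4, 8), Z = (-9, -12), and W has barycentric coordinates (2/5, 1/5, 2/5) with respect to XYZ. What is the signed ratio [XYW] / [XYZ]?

The signed ratio [XYW]/[XYZ] equals the barycentric coordinate of W at vertex Z, which is 2/5.

2/5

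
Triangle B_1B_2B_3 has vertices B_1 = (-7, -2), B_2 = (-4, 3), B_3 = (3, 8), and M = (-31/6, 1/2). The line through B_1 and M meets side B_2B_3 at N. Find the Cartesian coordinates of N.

Barycentric coordinates of M with respect to B_1B_2B_3: (7/12, 1/3, 1/12).
On side B_2B_3 the B_1-coordinate is zero; dropping M's B_1-weight 7/12 and renormalizing the remaining 1/3 : 1/12 gives weights 4/5, 1/5 on B_2, B_3.
N = (4/5)·(-4, 3) + (1/5)·(3, 8) = (-13/5, 4).

(-13/5, 4)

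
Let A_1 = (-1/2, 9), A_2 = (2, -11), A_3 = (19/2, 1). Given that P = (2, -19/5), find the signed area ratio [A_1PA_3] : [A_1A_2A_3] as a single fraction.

[A_1A_2A_3] = ½·((-1/2)·(-11−1) + 2·(1−9) + (19/2)·(9−(-11))) = ½·(6 − 16 + 190) = 90.
[A_1PA_3] = ½·((-1/2)·(-19/5−1) + 2·(1−9) + (19/2)·(9−(-19/5))) = ½·(12/5 − 16 + 608/5) = 54, so the ratio is 54/90 = 3/5.

3/5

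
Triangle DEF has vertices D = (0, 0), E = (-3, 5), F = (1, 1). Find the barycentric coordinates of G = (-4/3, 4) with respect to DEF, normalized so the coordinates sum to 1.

(-1/3, 2/3, 2/3)

Signed area of the reference triangle: [DEF] = ½·(0·(5−1) + (-3)·(1−0) + 1·(0−5)) = ½·(0 − 3 − 5) = -4.
[GEF] = ½·((-4/3)·(5−1) + (-3)·(1−4) + 1·(4−5)) = ½·(-16/3 + 9 − 1) = 4/3, so the D-coordinate is (4/3)/(-4) = -1/3.
[DGF] = ½·(0·(4−1) + (-4/3)·(1−0) + 1·(0−4)) = ½·(0 − 4/3 − 4) = -8/3, so the E-coordinate is 2/3.
[DEG] = ½·(0·(5−4) + (-3)·(4−0) + (-4/3)·(0−5)) = ½·(0 − 12 + 20/3) = -8/3, so the F-coordinate is 2/3.
Check: -1/3 + 2/3 + 2/3 = 1.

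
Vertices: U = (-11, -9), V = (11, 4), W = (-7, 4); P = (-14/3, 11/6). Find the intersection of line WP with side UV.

Barycentric coordinates of P with respect to UVW: (1/6, 1/6, 2/3).
On side UV the W-coordinate is zero; dropping P's W-weight 2/3 and renormalizing the remaining 1/6 : 1/6 gives weights 1/2, 1/2 on U, V.
Q = (1/2)·(-11, -9) + (1/2)·(11, 4) = (0, -5/2).

(0, -5/2)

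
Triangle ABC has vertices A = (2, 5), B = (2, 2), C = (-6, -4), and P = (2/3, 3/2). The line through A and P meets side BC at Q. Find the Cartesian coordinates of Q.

(2/5, 4/5)

Barycentric coordinates of P with respect to ABC: (1/6, 2/3, 1/6).
On side BC the A-coordinate is zero; dropping P's A-weight 1/6 and renormalizing the remaining 2/3 : 1/6 gives weights 4/5, 1/5 on B, C.
Q = (4/5)·(2, 2) + (1/5)·(-6, -4) = (2/5, 4/5).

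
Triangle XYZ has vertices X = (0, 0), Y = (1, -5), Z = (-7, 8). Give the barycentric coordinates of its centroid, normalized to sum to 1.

(1/3, 1/3, 1/3)

The centroid is the average of the vertices, so each weight is 1/3.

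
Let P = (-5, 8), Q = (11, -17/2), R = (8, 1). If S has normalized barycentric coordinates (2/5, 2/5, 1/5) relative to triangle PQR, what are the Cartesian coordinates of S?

(4, 0)

S = (2/5)·P + (2/5)·Q + (1/5)·R.
x-coordinate: (2/5)·(-5) + (2/5)·11 + (1/5)·8 = 4.
y-coordinate: (2/5)·8 + (2/5)·(-17/2) + (1/5)·1 = 0.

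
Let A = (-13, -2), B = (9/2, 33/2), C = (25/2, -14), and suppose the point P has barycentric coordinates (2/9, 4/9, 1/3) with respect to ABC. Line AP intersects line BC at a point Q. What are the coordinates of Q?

Line AP meets BC where the A-coordinate vanishes; zeroing P's A-weight and renormalizing leaves B, C-weights 4/9 : 1/3 → (4/7, 3/7).
So Q = (4/7)·B + (3/7)·C = (111/14, 24/7).

(111/14, 24/7)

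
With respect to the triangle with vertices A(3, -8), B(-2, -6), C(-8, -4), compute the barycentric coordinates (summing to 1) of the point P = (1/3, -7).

Signed area of the reference triangle: [ABC] = ½·(3·(-6−(-4)) + (-2)·(-4−(-8)) + (-8)·(-8−(-6))) = ½·(-6 − 8 + 16) = 1.
[PBC] = ½·((1/3)·(-6−(-4)) + (-2)·(-4−(-7)) + (-8)·(-7−(-6))) = ½·(-2/3 − 6 + 8) = 2/3, so the A-coordinate is (2/3)/1 = 2/3.
[APC] = ½·(3·(-7−(-4)) + (1/3)·(-4−(-8)) + (-8)·(-8−(-7))) = ½·(-9 + 4/3 + 8) = 1/6, so the B-coordinate is 1/6.
[ABP] = ½·(3·(-6−(-7)) + (-2)·(-7−(-8)) + (1/3)·(-8−(-6))) = ½·(3 − 2 − 2/3) = 1/6, so the C-coordinate is 1/6.

(2/3, 1/6, 1/6)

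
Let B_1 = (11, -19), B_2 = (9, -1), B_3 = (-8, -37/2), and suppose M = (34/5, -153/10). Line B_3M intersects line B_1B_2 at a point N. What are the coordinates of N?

Barycentric coordinates of M with respect to B_1B_2B_3: (3/5, 1/5, 1/5).
On side B_1B_2 the B_3-coordinate is zero; dropping M's B_3-weight 1/5 and renormalizing the remaining 3/5 : 1/5 gives weights 3/4, 1/4 on B_1, B_2.
N = (3/4)·(11, -19) + (1/4)·(9, -1) = (21/2, -29/2).

(21/2, -29/2)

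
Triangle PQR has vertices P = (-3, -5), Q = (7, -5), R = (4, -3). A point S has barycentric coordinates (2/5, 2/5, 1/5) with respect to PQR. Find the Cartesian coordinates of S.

(12/5, -23/5)

S = (2/5)·P + (2/5)·Q + (1/5)·R.
x-coordinate: (2/5)·(-3) + (2/5)·7 + (1/5)·4 = 12/5.
y-coordinate: (2/5)·(-5) + (2/5)·(-5) + (1/5)·(-3) = -23/5.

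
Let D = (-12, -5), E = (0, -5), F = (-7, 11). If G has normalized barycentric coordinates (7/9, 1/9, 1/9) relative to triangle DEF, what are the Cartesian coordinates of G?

G = (7/9)·D + (1/9)·E + (1/9)·F.
x-coordinate: (7/9)·(-12) + (1/9)·0 + (1/9)·(-7) = -91/9.
y-coordinate: (7/9)·(-5) + (1/9)·(-5) + (1/9)·11 = -29/9.

(-91/9, -29/9)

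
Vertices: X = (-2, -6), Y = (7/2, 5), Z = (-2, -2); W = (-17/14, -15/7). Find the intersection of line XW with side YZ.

(-9/10, -3/5)

Barycentric coordinates of W with respect to XYZ: (2/7, 1/7, 4/7).
On side YZ the X-coordinate is zero; dropping W's X-weight 2/7 and renormalizing the remaining 1/7 : 4/7 gives weights 1/5, 4/5 on Y, Z.
V = (1/5)·(7/2, 5) + (4/5)·(-2, -2) = (-9/10, -3/5).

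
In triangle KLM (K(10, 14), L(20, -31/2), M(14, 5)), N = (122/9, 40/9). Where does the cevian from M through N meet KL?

Barycentric coordinates of N with respect to KLM: (4/9, 2/9, 1/3).
On side KL the M-coordinate is zero; dropping N's M-weight 1/3 and renormalizing the remaining 4/9 : 2/9 gives weights 2/3, 1/3 on K, L.
J = (2/3)·(10, 14) + (1/3)·(20, -31/2) = (40/3, 25/6).

(40/3, 25/6)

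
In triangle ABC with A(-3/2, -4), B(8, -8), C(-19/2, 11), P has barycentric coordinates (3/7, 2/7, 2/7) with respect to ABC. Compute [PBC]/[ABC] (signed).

3/7

The signed ratio [PBC]/[ABC] equals the barycentric coordinate of P at vertex A, which is 3/7.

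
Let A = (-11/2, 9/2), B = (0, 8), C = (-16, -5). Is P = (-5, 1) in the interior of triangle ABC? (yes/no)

no

Barycentric coordinates of P: (-94/31, 83/31, 42/31).
The three coordinates are negative, positive, positive; a point is interior exactly when all three are positive.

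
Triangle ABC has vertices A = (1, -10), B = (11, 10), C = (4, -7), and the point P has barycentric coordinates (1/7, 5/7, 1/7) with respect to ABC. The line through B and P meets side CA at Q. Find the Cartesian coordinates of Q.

Line BP meets CA where the B-coordinate vanishes; zeroing P's B-weight and renormalizing leaves C, A-weights 1/7 : 1/7 → (1/2, 1/2).
So Q = (1/2)·C + (1/2)·A = (5/2, -17/2).

(5/2, -17/2)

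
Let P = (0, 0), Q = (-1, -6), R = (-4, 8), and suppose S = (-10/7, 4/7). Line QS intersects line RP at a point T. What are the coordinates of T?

(-8/5, 16/5)

Barycentric coordinates of S with respect to PQR: (3/7, 2/7, 2/7).
On side RP the Q-coordinate is zero; dropping S's Q-weight 2/7 and renormalizing the remaining 2/7 : 3/7 gives weights 2/5, 3/5 on R, P.
T = (2/5)·(-4, 8) + (3/5)·(0, 0) = (-8/5, 16/5).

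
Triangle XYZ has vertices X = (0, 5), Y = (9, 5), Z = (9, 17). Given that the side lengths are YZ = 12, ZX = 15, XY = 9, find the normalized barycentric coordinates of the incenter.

(1/3, 5/12, 1/4)

The incenter has barycentric coordinates proportional to the opposite side lengths: (12 : 15 : 9).
Normalizing by 12+15+9 = 36 gives (1/3, 5/12, 1/4).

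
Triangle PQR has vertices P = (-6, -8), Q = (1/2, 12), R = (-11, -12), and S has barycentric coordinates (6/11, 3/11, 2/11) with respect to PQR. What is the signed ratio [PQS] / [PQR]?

2/11

The signed ratio [PQS]/[PQR] equals the barycentric coordinate of S at vertex R, which is 2/11.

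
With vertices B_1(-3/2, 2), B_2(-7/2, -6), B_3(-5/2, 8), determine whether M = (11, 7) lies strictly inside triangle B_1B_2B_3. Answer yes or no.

no

Barycentric coordinates of M: (19/2, -4, -9/2).
The three coordinates are positive, negative, negative; a point is interior exactly when all three are positive.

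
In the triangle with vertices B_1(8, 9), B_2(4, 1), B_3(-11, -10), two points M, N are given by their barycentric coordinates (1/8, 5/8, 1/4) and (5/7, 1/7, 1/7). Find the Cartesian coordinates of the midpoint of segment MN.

(153/56, 123/56)

Barycentric coordinates of the midpoint are the average: (47/112, 43/112, 11/56).
Converting: (47/112)·B_1 + (43/112)·B_2 + (11/56)·B_3 = (153/56, 123/56).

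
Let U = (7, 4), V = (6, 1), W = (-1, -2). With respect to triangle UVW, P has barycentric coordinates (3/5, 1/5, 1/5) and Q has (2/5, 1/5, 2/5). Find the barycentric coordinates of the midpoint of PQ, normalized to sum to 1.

(1/2, 1/5, 3/10)

Since both coordinate triples sum to 1, the midpoint's barycentrics are the componentwise average.
(3/5+2/5)/2 = 1/2; similarly 1/5 and 3/10.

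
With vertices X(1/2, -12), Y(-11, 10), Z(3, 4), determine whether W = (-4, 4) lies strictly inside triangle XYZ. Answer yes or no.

Barycentric coordinates of W: (42/239, 112/239, 85/239).
The three coordinates are positive, positive, positive; a point is interior exactly when all three are positive.

yes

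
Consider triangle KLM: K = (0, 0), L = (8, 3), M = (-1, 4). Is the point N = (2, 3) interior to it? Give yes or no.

yes

Barycentric coordinates of N: (6/35, 11/35, 18/35).
The three coordinates are positive, positive, positive; a point is interior exactly when all three are positive.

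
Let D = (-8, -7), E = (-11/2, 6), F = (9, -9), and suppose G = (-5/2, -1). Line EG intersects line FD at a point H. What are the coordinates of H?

Barycentric coordinates of G with respect to DEF: (1/4, 1/2, 1/4).
On side FD the E-coordinate is zero; dropping G's E-weight 1/2 and renormalizing the remaining 1/4 : 1/4 gives weights 1/2, 1/2 on F, D.
H = (1/2)·(9, -9) + (1/2)·(-8, -7) = (1/2, -8).

(1/2, -8)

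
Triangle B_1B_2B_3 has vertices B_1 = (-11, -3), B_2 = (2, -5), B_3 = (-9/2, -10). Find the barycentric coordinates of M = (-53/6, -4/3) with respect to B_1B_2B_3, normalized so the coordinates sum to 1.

(1, 1/3, -1/3)

Signed area of the reference triangle: [B_1B_2B_3] = ½·((-11)·(-5−(-10)) + 2·(-10−(-3)) + (-9/2)·(-3−(-5))) = ½·(-55 − 14 − 9) = -39.
[MB_2B_3] = ½·((-53/6)·(-5−(-10)) + 2·(-10−(-4/3)) + (-9/2)·(-4/3−(-5))) = ½·(-265/6 − 52/3 − 33/2) = -39, so the B_1-coordinate is (-39)/(-39) = 1.
[B_1MB_3] = ½·((-11)·(-4/3−(-10)) + (-53/6)·(-10−(-3)) + (-9/2)·(-3−(-4/3))) = ½·(-286/3 + 371/6 + 15/2) = -13, so the B_2-coordinate is 1/3.
[B_1B_2M] = ½·((-11)·(-5−(-4/3)) + 2·(-4/3−(-3)) + (-53/6)·(-3−(-5))) = ½·(121/3 + 10/3 − 53/3) = 13, so the B_3-coordinate is -1/3.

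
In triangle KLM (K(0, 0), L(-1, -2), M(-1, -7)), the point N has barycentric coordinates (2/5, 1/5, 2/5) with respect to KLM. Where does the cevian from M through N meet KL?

(-1/3, -2/3)

Line MN meets KL where the M-coordinate vanishes; zeroing N's M-weight and renormalizing leaves K, L-weights 2/5 : 1/5 → (2/3, 1/3).
So J = (2/3)·K + (1/3)·L = (-1/3, -2/3).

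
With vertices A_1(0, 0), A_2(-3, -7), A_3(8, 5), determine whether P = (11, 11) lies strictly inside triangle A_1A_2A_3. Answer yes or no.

Barycentric coordinates of P: (30/41, -33/41, 44/41).
The three coordinates are positive, negative, positive; a point is interior exactly when all three are positive.

no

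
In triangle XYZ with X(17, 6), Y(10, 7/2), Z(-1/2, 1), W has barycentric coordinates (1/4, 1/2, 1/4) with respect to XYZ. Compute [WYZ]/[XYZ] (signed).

The signed ratio [WYZ]/[XYZ] equals the barycentric coordinate of W at vertex X, which is 1/4.

1/4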